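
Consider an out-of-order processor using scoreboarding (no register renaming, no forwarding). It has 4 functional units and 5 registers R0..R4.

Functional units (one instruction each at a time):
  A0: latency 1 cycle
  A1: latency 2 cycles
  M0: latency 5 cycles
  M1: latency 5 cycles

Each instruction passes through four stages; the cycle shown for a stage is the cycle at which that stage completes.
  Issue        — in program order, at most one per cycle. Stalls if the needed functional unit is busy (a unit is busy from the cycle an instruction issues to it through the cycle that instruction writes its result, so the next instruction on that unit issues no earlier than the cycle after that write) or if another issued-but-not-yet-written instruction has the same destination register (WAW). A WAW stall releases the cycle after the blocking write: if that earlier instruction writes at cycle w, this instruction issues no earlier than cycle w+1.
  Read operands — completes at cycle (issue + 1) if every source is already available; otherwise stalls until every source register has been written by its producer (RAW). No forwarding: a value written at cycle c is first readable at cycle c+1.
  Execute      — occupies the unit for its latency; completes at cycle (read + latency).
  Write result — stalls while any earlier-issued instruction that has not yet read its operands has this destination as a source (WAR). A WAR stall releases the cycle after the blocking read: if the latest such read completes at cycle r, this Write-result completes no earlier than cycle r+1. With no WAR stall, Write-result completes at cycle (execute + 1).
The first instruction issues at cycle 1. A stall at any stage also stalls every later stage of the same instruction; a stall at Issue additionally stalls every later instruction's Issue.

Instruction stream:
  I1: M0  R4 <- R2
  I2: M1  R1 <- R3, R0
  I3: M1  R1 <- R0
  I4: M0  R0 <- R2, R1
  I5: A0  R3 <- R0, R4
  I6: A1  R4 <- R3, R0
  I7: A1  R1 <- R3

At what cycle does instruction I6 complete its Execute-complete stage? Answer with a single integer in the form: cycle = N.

cycle = 30

c1: I1 issues→M0
c2: I1 reads | I2 issues→M1
c3: I2 reads
c7: I1 exec-done
c8: I1 writes R4 | I2 exec-done
c9: I2 writes R1
c10: I3 issues→M1
c11: I3 reads | I4 issues→M0
c12: I5 issues→A0
c13: I6 issues→A1
c16: I3 exec-done
c17: I3 writes R1
c18: I4 reads
c23: I4 exec-done
c24: I4 writes R0
c25: I5 reads
c26: I5 exec-done
c27: I5 writes R3
c28: I6 reads
c30: I6 exec-done
c31: I6 writes R4
c32: I7 issues→A1
c33: I7 reads
c35: I7 exec-done
c36: I7 writes R1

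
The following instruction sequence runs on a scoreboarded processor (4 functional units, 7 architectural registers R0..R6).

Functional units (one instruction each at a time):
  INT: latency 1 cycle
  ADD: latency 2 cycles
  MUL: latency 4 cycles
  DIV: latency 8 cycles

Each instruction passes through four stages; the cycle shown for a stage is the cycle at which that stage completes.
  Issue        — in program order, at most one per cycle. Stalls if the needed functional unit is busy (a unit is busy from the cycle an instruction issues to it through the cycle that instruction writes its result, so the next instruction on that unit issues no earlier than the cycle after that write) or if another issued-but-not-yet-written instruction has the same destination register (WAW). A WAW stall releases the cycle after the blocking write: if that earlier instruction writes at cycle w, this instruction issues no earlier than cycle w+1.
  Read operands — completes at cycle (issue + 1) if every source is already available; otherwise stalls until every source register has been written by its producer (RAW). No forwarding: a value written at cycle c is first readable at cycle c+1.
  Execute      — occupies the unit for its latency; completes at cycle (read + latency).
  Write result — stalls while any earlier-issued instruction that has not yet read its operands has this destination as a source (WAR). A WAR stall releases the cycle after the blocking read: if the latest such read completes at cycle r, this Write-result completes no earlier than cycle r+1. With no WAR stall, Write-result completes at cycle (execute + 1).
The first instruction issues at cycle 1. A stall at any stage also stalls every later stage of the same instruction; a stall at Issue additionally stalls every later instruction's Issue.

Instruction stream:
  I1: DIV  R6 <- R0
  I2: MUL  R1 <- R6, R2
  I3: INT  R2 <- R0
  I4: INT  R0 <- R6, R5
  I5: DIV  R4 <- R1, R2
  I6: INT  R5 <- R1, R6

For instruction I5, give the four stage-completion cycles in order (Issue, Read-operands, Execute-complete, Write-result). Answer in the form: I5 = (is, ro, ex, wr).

I5 = (15, 18, 26, 27)

1) issue 1, read 2, done 10, write 11
2) issue 2, read 12, done 16, write 17  <RAW R6: wait I1 write@11>
3) issue 3, read 4, done 5, write 13  <WAR R2: wait I2 read@12>
4) issue 14, read 15, done 16, write 17  <struct: INT busy until I3 writes@13>
5) issue 15, read 18, done 26, write 27  <RAW R1: wait I2 write@17>
6) issue 18, read 19, done 20, write 21  <struct: INT busy until I4 writes@17>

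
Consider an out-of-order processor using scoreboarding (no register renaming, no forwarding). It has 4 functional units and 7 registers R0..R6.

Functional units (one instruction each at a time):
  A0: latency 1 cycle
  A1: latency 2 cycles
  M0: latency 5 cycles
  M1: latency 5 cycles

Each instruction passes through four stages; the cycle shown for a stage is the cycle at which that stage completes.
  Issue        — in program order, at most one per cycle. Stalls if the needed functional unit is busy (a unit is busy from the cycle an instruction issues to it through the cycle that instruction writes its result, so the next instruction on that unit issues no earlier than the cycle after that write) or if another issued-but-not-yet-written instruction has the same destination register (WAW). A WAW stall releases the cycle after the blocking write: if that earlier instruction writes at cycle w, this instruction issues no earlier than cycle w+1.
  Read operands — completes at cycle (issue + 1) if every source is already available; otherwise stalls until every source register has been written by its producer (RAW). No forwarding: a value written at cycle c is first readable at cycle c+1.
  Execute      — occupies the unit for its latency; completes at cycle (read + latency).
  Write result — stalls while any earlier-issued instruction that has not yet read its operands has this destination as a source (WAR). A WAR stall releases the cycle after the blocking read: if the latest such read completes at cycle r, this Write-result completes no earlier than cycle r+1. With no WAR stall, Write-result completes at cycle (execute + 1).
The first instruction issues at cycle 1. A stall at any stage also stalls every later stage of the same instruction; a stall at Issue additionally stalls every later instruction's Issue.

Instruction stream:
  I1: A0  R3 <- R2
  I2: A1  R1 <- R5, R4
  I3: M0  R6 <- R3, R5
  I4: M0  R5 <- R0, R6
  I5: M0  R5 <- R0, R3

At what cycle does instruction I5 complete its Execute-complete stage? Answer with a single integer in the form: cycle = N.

1) issue 1, read 2, done 3, write 4
2) issue 2, read 3, done 5, write 6
3) issue 3, read 5, done 10, write 11  <RAW R3: wait I1 write@4>
4) issue 12, read 13, done 18, write 19  <struct: M0 busy until I3 writes@11>
5) issue 20, read 21, done 26, write 27  <struct: M0 busy until I4 writes@19>

cycle = 26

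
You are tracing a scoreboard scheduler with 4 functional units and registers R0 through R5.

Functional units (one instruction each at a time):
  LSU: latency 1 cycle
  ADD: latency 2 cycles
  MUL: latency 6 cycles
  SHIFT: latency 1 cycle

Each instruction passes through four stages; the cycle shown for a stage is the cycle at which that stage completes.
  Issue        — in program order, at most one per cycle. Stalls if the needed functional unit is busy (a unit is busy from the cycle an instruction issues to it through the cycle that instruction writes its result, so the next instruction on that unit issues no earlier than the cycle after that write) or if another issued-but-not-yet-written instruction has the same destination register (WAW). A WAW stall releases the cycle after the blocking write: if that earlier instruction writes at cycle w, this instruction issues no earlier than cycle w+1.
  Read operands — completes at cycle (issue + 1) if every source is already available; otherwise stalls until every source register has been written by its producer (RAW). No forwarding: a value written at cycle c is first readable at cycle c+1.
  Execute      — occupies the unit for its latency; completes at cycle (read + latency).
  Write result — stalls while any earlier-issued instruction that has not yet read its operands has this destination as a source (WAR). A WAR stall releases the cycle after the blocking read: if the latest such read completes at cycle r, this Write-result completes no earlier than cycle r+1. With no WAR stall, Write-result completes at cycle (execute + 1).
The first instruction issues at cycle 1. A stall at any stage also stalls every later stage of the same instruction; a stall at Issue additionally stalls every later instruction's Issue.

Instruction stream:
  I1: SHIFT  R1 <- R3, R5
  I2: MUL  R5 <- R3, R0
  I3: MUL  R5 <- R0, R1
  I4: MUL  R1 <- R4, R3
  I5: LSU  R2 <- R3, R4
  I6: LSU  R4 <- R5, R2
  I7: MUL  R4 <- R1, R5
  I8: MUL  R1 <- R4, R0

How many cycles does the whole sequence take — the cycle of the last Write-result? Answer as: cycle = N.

cycle = 46

t=1  issue I1 (SHIFT)
t=2  I1 read-ops; issue I2 (MUL)
t=3  I1 finished on SHIFT; I2 read-ops
t=4  I1→R1
t=9  I2 finished on MUL
t=10  I2→R5
t=11  issue I3 (MUL)
t=12  I3 read-ops
t=18  I3 finished on MUL
t=19  I3→R5
t=20  issue I4 (MUL)
t=21  I4 read-ops; issue I5 (LSU)
t=22  I5 read-ops
t=23  I5 finished on LSU
t=24  I5→R2
t=25  issue I6 (LSU)
t=26  I6 read-ops
t=27  I4 finished on MUL; I6 finished on LSU
t=28  I4→R1; I6→R4
t=29  issue I7 (MUL)
t=30  I7 read-ops
t=36  I7 finished on MUL
t=37  I7→R4
t=38  issue I8 (MUL)
t=39  I8 read-ops
t=45  I8 finished on MUL
t=46  I8→R1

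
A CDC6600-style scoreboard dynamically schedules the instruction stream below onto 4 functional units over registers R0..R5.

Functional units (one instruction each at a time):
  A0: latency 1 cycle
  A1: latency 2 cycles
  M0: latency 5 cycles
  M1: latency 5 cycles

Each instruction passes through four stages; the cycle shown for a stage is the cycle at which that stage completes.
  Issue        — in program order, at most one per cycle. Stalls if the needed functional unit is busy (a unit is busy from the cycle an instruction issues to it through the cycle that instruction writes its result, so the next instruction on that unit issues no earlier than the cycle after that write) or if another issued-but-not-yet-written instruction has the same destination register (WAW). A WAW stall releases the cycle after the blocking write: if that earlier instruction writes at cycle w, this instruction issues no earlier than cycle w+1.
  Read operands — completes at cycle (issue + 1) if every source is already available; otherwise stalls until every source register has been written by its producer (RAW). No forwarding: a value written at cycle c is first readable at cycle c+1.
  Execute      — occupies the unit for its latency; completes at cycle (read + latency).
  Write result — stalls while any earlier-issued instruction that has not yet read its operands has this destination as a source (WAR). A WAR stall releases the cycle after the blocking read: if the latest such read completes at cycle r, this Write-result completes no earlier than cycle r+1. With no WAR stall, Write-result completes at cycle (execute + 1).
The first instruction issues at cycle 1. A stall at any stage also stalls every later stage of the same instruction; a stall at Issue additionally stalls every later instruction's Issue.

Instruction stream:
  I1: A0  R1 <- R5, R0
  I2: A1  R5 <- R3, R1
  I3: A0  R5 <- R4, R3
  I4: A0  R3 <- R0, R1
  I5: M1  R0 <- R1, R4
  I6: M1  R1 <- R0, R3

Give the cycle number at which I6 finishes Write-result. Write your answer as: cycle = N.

cycle = 29

[1] issue I1 (A0)
[2] I1 read-ops, issue I2 (A1)
[3] I1 finished on A0
[4] I1→R1
[5] I2 read-ops
[7] I2 finished on A1
[8] I2→R5
[9] issue I3 (A0)
[10] I3 read-ops
[11] I3 finished on A0
[12] I3→R5
[13] issue I4 (A0)
[14] I4 read-ops, issue I5 (M1)
[15] I4 finished on A0, I5 read-ops
[16] I4→R3
[20] I5 finished on M1
[21] I5→R0
[22] issue I6 (M1)
[23] I6 read-ops
[28] I6 finished on M1
[29] I6→R1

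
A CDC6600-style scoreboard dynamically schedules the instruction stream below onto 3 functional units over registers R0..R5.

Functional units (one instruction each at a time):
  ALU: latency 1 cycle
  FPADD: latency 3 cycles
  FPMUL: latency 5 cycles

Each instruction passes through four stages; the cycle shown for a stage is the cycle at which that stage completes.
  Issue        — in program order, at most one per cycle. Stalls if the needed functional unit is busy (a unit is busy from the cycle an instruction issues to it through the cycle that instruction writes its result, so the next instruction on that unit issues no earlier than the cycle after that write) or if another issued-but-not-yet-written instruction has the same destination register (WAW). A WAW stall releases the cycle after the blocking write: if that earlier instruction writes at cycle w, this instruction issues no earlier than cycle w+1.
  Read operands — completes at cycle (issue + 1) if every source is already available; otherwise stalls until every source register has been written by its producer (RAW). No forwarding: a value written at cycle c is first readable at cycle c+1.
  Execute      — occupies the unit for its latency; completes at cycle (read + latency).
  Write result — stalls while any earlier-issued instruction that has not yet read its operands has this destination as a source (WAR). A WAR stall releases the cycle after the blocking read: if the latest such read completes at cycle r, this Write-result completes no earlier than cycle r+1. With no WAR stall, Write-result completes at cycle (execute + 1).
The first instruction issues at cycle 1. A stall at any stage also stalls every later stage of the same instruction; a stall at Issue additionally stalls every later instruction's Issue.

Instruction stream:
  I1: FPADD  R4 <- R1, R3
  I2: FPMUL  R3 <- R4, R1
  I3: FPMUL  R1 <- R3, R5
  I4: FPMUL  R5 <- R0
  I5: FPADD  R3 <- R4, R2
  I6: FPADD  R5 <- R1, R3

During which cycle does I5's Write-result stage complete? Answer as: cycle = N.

cycle = 28

t=1  issue I1 (FPADD)
t=2  I1 read-ops · issue I2 (FPMUL)
t=5  I1 finished on FPADD
t=6  I1→R4
t=7  I2 read-ops
t=12  I2 finished on FPMUL
t=13  I2→R3
t=14  issue I3 (FPMUL)
t=15  I3 read-ops
t=20  I3 finished on FPMUL
t=21  I3→R1
t=22  issue I4 (FPMUL)
t=23  I4 read-ops · issue I5 (FPADD)
t=24  I5 read-ops
t=27  I5 finished on FPADD
t=28  I4 finished on FPMUL · I5→R3
t=29  I4→R5
t=30  issue I6 (FPADD)
t=31  I6 read-ops
t=34  I6 finished on FPADD
t=35  I6→R5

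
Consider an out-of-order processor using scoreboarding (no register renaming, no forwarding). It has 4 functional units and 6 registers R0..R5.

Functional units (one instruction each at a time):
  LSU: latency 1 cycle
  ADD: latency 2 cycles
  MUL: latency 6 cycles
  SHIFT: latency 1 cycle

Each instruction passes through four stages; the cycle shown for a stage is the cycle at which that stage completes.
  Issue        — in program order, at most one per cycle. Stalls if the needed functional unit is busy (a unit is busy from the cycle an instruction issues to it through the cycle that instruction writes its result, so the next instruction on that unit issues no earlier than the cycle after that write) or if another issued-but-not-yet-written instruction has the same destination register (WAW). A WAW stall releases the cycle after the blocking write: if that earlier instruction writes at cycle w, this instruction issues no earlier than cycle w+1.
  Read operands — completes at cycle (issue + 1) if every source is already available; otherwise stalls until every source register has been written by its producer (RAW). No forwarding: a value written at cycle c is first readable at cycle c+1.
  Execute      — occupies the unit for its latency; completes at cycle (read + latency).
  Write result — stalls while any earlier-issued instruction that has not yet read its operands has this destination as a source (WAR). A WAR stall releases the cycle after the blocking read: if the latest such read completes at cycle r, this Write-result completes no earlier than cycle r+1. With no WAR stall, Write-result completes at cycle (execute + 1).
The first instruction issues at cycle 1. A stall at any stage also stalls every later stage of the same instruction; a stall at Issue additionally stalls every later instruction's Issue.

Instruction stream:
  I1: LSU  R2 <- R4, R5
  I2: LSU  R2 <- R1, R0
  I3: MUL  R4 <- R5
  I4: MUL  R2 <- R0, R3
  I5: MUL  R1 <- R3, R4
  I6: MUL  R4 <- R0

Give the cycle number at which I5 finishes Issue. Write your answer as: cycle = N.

cycle = 24

cycle 1: I1→LSU
cycle 2: I1 RO
cycle 3: I1 EX
cycle 4: I1 WR R2
cycle 5: I2→LSU
cycle 6: I2 RO; I3→MUL
cycle 7: I2 EX; I3 RO
cycle 8: I2 WR R2
cycle 13: I3 EX
cycle 14: I3 WR R4
cycle 15: I4→MUL
cycle 16: I4 RO
cycle 22: I4 EX
cycle 23: I4 WR R2
cycle 24: I5→MUL
cycle 25: I5 RO
cycle 31: I5 EX
cycle 32: I5 WR R1
cycle 33: I6→MUL
cycle 34: I6 RO
cycle 40: I6 EX
cycle 41: I6 WR R4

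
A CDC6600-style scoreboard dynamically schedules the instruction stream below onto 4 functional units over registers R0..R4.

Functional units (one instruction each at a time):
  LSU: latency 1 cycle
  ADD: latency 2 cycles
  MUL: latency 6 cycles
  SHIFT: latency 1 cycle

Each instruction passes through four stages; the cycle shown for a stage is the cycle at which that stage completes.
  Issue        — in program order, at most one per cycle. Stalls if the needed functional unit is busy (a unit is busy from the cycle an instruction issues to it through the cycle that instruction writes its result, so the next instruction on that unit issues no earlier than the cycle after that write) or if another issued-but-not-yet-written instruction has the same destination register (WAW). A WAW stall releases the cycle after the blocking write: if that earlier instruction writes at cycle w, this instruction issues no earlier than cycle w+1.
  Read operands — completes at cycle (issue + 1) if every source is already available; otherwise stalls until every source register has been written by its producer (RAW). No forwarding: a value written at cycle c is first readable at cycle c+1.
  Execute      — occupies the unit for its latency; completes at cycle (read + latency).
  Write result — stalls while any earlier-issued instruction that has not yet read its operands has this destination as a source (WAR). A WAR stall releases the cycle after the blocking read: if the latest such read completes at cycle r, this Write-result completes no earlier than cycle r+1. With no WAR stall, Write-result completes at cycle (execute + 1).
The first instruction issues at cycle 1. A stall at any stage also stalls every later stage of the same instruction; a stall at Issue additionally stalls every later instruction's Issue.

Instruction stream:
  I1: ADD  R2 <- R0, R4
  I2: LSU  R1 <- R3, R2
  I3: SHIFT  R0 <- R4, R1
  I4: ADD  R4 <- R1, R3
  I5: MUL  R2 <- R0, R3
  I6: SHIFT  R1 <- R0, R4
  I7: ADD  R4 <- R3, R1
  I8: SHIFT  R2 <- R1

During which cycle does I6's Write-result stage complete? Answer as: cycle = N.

  I1 | 1 | 2 | 4 | 5
  I2 | 2 | 6 | 7 | 8   RAW R2: wait I1 write@5
  I3 | 3 | 9 | 10 | 11   RAW R1: wait I2 write@8
  I4 | 6 | 9 | 11 | 12   struct: ADD busy until I1 writes@5 · RAW R1: wait I2 write@8
  I5 | 7 | 12 | 18 | 19   RAW R0: wait I3 write@11
  I6 | 12 | 13 | 14 | 15   struct: SHIFT busy until I3 writes@11
  I7 | 13 | 16 | 18 | 19   RAW R1: wait I6 write@15
  I8 | 20 | 21 | 22 | 23   WAW R2: wait I5 write@19

cycle = 15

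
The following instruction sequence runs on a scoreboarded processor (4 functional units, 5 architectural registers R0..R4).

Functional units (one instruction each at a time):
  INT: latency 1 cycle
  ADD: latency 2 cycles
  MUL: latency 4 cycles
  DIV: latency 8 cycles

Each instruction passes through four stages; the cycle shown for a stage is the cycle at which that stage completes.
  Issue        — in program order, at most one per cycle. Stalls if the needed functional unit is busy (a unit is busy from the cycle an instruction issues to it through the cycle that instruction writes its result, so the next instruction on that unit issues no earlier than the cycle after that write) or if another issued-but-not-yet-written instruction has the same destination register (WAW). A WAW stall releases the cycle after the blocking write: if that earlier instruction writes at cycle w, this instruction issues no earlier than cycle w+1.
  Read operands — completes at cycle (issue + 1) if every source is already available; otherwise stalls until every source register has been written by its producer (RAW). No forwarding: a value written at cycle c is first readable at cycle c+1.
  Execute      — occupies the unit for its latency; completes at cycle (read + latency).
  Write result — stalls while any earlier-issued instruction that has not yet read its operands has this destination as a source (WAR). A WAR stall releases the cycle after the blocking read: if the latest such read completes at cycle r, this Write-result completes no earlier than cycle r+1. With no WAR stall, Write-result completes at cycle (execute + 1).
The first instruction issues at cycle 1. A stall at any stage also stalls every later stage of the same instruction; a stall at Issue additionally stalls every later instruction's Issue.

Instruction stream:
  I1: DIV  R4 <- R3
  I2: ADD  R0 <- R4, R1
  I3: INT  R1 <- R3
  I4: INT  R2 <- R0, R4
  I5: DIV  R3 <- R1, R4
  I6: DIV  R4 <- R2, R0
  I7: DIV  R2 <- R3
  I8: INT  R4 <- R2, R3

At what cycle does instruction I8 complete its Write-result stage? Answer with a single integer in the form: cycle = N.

[1] I1 dispatched to DIV
[2] I1 operands ready | I2 dispatched to ADD
[3] I3 dispatched to INT
[4] I3 operands ready
[5] I3 complete
[10] I1 complete
[11] R4←I1
[12] I2 operands ready
[13] R1←I3
[14] I2 complete | I4 dispatched to INT
[15] R0←I2 | I5 dispatched to DIV
[16] I4 operands ready | I5 operands ready
[17] I4 complete
[18] R2←I4
[24] I5 complete
[25] R3←I5
[26] I6 dispatched to DIV
[27] I6 operands ready
[35] I6 complete
[36] R4←I6
[37] I7 dispatched to DIV
[38] I7 operands ready | I8 dispatched to INT
[46] I7 complete
[47] R2←I7
[48] I8 operands ready
[49] I8 complete
[50] R4←I8

cycle = 50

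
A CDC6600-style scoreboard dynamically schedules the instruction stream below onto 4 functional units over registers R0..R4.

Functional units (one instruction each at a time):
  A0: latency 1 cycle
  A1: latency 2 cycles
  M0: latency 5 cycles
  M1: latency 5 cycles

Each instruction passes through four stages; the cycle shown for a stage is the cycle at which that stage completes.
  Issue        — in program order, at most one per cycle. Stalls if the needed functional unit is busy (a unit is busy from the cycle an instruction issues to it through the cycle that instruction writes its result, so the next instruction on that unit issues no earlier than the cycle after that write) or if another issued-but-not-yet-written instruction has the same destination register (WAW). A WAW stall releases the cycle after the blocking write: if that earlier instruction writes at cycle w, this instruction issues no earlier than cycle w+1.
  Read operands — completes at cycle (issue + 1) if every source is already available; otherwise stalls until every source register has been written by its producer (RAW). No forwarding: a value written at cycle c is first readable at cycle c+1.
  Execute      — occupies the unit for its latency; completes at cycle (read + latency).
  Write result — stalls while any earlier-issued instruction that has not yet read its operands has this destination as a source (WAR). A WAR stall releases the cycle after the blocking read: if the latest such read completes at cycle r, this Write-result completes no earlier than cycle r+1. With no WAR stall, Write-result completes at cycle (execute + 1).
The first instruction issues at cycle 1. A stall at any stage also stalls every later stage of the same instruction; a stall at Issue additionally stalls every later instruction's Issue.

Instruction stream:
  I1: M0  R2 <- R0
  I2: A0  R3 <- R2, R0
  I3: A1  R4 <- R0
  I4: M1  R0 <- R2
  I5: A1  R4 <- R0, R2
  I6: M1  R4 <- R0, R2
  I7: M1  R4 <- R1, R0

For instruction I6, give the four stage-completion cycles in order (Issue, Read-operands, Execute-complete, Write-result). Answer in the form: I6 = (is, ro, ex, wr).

I6 = (20, 21, 26, 27)

  I1 | 1 | 2 | 7 | 8
  I2 | 2 | 9 | 10 | 11   RAW R2: wait I1 write@8
  I3 | 3 | 4 | 6 | 7
  I4 | 4 | 9 | 14 | 15   RAW R2: wait I1 write@8
  I5 | 8 | 16 | 18 | 19   struct: A1 busy until I3 writes@7 · RAW R0: wait I4 write@15
  I6 | 20 | 21 | 26 | 27   WAW R4: wait I5 write@19
  I7 | 28 | 29 | 34 | 35   struct: M1 busy until I6 writes@27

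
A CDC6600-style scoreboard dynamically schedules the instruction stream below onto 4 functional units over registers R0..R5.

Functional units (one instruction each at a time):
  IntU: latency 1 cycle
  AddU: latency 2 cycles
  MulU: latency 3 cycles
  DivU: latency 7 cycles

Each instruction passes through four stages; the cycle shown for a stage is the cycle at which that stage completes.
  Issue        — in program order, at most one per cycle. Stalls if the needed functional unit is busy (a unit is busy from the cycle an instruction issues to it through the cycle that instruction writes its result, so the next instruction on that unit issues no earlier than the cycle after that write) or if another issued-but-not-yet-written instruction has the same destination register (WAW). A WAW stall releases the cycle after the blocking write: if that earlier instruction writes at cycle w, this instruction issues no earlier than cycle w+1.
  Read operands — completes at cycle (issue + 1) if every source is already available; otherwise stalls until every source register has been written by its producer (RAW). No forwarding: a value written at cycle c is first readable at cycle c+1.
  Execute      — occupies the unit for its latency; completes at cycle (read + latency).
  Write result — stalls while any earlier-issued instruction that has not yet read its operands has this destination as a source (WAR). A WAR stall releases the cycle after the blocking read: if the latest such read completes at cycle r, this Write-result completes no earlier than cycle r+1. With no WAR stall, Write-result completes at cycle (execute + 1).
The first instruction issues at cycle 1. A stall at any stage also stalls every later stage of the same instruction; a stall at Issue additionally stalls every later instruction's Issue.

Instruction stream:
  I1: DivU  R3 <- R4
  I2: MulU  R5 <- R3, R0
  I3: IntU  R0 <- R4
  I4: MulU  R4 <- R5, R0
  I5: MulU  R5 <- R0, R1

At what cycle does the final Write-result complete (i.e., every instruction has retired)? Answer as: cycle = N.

cycle = 27

t=1  I1→DivU
t=2  I1 RO; I2→MulU
t=3  I3→IntU
t=4  I3 RO
t=5  I3 EX
t=9  I1 EX
t=10  I1 WR R3
t=11  I2 RO
t=12  I3 WR R0
t=14  I2 EX
t=15  I2 WR R5
t=16  I4→MulU
t=17  I4 RO
t=20  I4 EX
t=21  I4 WR R4
t=22  I5→MulU
t=23  I5 RO
t=26  I5 EX
t=27  I5 WR R5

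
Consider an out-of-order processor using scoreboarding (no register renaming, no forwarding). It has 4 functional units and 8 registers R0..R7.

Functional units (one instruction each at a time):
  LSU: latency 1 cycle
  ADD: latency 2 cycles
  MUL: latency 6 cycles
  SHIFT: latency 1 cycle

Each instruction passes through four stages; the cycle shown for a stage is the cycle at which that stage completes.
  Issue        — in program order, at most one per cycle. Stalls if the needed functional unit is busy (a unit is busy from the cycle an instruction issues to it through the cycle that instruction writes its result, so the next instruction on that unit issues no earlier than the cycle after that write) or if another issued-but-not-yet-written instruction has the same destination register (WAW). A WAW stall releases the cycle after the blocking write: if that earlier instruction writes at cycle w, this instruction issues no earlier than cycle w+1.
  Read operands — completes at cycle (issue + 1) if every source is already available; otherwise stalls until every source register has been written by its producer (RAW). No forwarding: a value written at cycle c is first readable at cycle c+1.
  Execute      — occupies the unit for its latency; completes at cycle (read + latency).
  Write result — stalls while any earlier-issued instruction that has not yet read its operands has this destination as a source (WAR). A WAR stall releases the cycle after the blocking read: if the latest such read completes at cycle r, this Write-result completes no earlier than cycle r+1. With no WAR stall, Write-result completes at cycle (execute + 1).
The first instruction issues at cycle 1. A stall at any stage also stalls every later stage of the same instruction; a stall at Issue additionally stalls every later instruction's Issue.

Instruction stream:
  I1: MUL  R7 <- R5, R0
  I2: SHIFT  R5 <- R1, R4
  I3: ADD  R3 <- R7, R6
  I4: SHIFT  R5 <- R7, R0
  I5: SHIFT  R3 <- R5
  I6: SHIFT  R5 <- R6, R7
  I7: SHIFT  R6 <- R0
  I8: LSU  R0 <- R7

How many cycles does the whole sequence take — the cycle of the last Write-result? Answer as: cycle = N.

cycle = 26

[I1] 1/2/8/9
[I2] 2/3/4/5
[I3] 3/10/12/13  (RAW R7: wait I1 write@9)
[I4] 6/10/11/12  (struct: SHIFT busy until I2 writes@5; RAW R7: wait I1 write@9)
[I5] 14/15/16/17  (WAW R3: wait I3 write@13)
[I6] 18/19/20/21  (struct: SHIFT busy until I5 writes@17)
[I7] 22/23/24/25  (struct: SHIFT busy until I6 writes@21)
[I8] 23/24/25/26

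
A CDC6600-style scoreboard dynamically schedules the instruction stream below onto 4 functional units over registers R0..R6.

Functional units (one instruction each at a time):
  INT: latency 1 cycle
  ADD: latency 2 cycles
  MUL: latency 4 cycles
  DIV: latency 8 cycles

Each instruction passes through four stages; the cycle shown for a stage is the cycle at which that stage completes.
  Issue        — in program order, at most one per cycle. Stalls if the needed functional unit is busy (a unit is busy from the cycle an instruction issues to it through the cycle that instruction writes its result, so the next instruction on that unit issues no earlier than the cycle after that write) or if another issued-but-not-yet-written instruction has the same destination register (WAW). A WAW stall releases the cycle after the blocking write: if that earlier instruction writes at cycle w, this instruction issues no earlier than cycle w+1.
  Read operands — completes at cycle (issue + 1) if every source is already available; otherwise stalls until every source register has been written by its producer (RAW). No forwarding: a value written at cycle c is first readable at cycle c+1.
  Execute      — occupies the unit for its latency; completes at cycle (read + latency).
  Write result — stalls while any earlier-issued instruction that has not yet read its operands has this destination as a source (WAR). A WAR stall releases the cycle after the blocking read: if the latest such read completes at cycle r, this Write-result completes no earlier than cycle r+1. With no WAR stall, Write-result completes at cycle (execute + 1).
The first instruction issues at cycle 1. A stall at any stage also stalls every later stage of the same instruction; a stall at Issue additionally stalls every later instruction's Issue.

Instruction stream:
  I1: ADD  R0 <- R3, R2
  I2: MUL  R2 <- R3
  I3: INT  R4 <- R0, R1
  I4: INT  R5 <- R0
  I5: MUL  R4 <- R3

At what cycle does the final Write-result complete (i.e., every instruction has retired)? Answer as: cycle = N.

c1: issue I1 (ADD)
c2: I1 read-ops | issue I2 (MUL)
c3: I2 read-ops | issue I3 (INT)
c4: I1 finished on ADD
c5: I1→R0
c6: I3 read-ops
c7: I2 finished on MUL | I3 finished on INT
c8: I2→R2 | I3→R4
c9: issue I4 (INT)
c10: I4 read-ops | issue I5 (MUL)
c11: I4 finished on INT | I5 read-ops
c12: I4→R5
c15: I5 finished on MUL
c16: I5→R4

cycle = 16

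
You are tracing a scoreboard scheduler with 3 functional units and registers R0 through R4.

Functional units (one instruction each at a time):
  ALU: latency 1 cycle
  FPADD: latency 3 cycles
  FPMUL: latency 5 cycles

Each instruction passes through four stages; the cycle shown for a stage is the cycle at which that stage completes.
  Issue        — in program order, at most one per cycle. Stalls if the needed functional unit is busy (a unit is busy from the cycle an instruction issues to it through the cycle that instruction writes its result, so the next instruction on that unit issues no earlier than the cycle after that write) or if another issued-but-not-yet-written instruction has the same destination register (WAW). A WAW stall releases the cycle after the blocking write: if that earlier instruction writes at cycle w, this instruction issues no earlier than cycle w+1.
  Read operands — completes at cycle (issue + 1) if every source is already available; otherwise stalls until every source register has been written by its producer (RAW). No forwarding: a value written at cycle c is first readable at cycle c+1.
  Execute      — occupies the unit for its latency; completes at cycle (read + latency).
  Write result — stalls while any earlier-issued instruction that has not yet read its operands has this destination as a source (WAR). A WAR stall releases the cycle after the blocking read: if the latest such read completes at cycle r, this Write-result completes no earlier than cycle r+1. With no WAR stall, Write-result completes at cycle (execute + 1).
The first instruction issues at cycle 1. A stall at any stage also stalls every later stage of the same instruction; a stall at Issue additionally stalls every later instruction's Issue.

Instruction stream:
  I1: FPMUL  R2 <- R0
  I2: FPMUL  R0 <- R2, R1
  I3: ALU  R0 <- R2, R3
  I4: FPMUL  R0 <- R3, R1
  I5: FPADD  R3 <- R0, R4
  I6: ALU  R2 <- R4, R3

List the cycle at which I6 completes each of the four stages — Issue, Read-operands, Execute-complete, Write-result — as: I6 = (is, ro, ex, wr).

t=1  I1→FPMUL
t=2  I1 RO
t=7  I1 EX
t=8  I1 WR R2
t=9  I2→FPMUL
t=10  I2 RO
t=15  I2 EX
t=16  I2 WR R0
t=17  I3→ALU
t=18  I3 RO
t=19  I3 EX
t=20  I3 WR R0
t=21  I4→FPMUL
t=22  I4 RO · I5→FPADD
t=23  I6→ALU
t=27  I4 EX
t=28  I4 WR R0
t=29  I5 RO
t=32  I5 EX
t=33  I5 WR R3
t=34  I6 RO
t=35  I6 EX
t=36  I6 WR R2

I6 = (23, 34, 35, 36)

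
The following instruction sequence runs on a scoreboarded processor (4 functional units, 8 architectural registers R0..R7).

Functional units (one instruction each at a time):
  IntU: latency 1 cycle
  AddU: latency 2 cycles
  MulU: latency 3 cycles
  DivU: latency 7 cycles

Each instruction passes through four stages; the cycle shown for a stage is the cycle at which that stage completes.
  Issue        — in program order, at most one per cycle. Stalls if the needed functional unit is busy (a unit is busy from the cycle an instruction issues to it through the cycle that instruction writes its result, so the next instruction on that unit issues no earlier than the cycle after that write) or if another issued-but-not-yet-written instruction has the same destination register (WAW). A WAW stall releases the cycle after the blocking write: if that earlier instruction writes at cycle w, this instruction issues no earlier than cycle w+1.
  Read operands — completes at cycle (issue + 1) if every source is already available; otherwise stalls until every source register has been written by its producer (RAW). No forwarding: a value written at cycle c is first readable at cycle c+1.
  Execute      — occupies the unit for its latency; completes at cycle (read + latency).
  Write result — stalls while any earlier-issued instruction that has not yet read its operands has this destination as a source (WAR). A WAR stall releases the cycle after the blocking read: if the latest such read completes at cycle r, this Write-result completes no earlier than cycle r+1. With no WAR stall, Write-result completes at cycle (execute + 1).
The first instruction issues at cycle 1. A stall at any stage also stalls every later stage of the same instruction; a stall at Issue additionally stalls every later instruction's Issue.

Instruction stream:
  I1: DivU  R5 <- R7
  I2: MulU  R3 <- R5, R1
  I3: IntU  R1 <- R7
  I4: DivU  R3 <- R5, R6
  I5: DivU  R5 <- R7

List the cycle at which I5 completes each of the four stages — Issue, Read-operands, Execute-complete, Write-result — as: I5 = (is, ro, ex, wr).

c1: I1 issues→DivU
c2: I1 reads | I2 issues→MulU
c3: I3 issues→IntU
c4: I3 reads
c5: I3 exec-done
c9: I1 exec-done
c10: I1 writes R5
c11: I2 reads
c12: I3 writes R1
c14: I2 exec-done
c15: I2 writes R3
c16: I4 issues→DivU
c17: I4 reads
c24: I4 exec-done
c25: I4 writes R3
c26: I5 issues→DivU
c27: I5 reads
c34: I5 exec-done
c35: I5 writes R5

I5 = (26, 27, 34, 35)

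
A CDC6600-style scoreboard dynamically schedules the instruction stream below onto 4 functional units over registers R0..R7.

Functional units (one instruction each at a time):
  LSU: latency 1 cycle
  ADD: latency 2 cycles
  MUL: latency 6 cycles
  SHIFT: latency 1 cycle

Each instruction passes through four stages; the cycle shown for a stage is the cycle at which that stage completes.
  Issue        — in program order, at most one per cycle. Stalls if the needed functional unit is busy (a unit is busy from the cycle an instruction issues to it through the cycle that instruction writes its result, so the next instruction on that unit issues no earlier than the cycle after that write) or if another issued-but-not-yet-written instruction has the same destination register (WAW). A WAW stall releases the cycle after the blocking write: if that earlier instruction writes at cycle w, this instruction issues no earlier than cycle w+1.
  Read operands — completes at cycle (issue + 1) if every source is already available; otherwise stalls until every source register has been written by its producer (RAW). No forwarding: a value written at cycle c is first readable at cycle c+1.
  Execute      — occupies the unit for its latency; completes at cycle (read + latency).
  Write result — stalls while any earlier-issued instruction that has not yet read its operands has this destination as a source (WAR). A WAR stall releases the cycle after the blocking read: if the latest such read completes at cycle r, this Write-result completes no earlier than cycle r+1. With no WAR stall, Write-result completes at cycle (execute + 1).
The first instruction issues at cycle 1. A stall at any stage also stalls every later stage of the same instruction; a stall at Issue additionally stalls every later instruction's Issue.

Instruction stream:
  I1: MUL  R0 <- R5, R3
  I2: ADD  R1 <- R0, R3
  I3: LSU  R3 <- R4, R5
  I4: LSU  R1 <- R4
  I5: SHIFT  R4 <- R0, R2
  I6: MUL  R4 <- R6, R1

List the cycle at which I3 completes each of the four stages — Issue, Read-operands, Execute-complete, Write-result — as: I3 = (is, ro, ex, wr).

I3 = (3, 4, 5, 11)

t=1  I1→MUL
t=2  I1 RO; I2→ADD
t=3  I3→LSU
t=4  I3 RO
t=5  I3 EX
t=8  I1 EX
t=9  I1 WR R0
t=10  I2 RO
t=11  I3 WR R3
t=12  I2 EX
t=13  I2 WR R1
t=14  I4→LSU
t=15  I4 RO; I5→SHIFT
t=16  I4 EX; I5 RO
t=17  I4 WR R1; I5 EX
t=18  I5 WR R4
t=19  I6→MUL
t=20  I6 RO
t=26  I6 EX
t=27  I6 WR R4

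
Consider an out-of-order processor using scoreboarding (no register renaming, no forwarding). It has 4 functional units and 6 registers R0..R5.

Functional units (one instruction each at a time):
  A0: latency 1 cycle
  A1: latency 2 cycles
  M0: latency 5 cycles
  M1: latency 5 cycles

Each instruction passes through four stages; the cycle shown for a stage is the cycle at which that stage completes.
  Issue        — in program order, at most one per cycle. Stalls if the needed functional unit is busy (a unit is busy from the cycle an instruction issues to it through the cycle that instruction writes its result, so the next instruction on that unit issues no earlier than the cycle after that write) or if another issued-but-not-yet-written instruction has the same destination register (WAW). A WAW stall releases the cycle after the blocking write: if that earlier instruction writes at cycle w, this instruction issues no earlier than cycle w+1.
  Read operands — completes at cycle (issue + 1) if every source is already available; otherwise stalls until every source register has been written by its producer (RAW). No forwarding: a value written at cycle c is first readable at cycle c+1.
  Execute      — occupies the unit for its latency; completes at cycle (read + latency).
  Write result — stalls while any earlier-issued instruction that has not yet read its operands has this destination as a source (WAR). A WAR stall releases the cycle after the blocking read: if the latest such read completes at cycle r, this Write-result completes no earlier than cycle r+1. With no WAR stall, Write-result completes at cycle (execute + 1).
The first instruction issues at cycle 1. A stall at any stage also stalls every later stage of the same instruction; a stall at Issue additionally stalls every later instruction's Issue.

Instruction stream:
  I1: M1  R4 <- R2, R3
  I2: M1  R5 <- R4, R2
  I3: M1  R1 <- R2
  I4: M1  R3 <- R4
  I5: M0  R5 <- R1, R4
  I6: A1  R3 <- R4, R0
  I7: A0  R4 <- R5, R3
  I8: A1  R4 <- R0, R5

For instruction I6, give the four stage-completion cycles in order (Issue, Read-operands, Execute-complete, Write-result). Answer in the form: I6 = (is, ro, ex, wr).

I6 = (33, 34, 36, 37)

cycle 1: I1 dispatched to M1
cycle 2: I1 operands ready
cycle 7: I1 complete
cycle 8: R4←I1
cycle 9: I2 dispatched to M1
cycle 10: I2 operands ready
cycle 15: I2 complete
cycle 16: R5←I2
cycle 17: I3 dispatched to M1
cycle 18: I3 operands ready
cycle 23: I3 complete
cycle 24: R1←I3
cycle 25: I4 dispatched to M1
cycle 26: I4 operands ready | I5 dispatched to M0
cycle 27: I5 operands ready
cycle 31: I4 complete
cycle 32: R3←I4 | I5 complete
cycle 33: R5←I5 | I6 dispatched to A1
cycle 34: I6 operands ready | I7 dispatched to A0
cycle 36: I6 complete
cycle 37: R3←I6
cycle 38: I7 operands ready
cycle 39: I7 complete
cycle 40: R4←I7
cycle 41: I8 dispatched to A1
cycle 42: I8 operands ready
cycle 44: I8 complete
cycle 45: R4←I8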